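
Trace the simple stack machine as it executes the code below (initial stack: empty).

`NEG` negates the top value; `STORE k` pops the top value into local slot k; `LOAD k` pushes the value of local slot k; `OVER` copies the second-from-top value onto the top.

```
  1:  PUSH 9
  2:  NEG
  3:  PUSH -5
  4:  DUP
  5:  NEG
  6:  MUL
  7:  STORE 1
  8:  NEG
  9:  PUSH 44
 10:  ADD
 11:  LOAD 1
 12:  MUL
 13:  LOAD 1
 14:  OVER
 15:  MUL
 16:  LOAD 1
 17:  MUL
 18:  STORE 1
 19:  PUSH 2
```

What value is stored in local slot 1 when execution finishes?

PUSH 9  : 9
NEG     : -9
PUSH -5 : -9 -5
DUP     : -9 -5 -5
NEG     : -9 -5 5
MUL     : -9 -25
STORE 1 : -9
NEG     : 9
PUSH 44 : 9 44
ADD     : 53
LOAD 1  : 53 -25
MUL     : -1325
LOAD 1  : -1325 -25
OVER    : -1325 -25 -1325
MUL     : -1325 33125
LOAD 1  : -1325 33125 -25
MUL     : -1325 -828125
STORE 1 : -1325
PUSH 2  : -1325 2

-828125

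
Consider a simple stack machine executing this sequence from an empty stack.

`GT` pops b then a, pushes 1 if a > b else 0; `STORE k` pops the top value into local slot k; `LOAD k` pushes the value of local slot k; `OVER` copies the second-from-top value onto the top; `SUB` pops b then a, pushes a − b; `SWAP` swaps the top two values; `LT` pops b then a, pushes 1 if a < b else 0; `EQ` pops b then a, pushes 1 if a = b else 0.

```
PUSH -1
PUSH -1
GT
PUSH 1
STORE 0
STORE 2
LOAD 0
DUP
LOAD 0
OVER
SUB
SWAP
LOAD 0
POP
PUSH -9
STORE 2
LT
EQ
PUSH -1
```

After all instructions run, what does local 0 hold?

PUSH -1 : -1
PUSH -1 : -1 -1
GT      : 0
PUSH 1  : 0 1
STORE 0 : 0
STORE 2 : (empty)
LOAD 0  : 1
DUP     : 1 1
LOAD 0  : 1 1 1
OVER    : 1 1 1 1
SUB     : 1 1 0
SWAP    : 1 0 1
LOAD 0  : 1 0 1 1
POP     : 1 0 1
PUSH -9 : 1 0 1 -9
STORE 2 : 1 0 1
LT      : 1 1
EQ      : 1
PUSH -1 : 1 -1

1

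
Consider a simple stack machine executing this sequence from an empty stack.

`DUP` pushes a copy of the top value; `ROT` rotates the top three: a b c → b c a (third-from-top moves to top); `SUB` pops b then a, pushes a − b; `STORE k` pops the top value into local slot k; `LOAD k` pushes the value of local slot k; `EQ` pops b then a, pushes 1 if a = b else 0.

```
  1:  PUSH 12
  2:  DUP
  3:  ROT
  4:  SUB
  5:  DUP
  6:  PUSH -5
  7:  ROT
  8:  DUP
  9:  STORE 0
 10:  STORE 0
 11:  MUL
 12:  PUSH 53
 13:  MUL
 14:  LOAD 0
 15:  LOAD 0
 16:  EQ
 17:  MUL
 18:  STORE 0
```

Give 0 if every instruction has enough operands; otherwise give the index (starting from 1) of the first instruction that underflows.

PUSH 12 → 12
DUP     → 12 12
ROT  — needs 3 operands, stack has 2 → underflow

3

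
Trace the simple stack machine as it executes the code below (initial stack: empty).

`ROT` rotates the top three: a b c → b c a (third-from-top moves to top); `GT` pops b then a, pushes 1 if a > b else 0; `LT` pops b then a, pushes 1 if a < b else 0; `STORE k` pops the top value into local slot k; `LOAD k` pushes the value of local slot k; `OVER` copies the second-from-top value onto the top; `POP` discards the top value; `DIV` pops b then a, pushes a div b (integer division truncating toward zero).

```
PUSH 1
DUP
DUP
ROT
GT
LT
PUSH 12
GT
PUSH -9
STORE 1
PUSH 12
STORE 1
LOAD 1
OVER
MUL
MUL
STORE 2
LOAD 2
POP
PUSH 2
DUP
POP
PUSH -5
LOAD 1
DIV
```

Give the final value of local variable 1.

12

PUSH 1  : 1
DUP     : 1 1
DUP     : 1 1 1
ROT     : 1 1 1
GT      : 1 0
LT      : 0
PUSH 12 : 0 12
GT      : 0
PUSH -9 : 0 -9
STORE 1 : 0
PUSH 12 : 0 12
STORE 1 : 0
LOAD 1  : 0 12
OVER    : 0 12 0
MUL     : 0 0
MUL     : 0
STORE 2 : (empty)
LOAD 2  : 0
POP     : (empty)
PUSH 2  : 2
DUP     : 2 2
POP     : 2
PUSH -5 : 2 -5
LOAD 1  : 2 -5 12
DIV     : 2 0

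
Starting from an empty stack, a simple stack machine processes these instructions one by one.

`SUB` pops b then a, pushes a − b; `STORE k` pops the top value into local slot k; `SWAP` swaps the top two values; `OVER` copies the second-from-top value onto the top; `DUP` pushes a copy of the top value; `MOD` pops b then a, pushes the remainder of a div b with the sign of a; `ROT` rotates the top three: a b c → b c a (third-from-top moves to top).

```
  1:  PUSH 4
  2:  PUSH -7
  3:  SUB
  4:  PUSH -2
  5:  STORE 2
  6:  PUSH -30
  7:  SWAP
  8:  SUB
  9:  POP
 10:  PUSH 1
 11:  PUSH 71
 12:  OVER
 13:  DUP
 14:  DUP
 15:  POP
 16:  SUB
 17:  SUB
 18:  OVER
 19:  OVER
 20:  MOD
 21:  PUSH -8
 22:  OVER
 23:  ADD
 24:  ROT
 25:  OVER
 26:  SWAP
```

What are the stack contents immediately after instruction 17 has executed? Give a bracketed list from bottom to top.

[1, 71]

PUSH 4   → 4
PUSH -7  → 4 -7
SUB      → 11
PUSH -2  → 11 -2
STORE 2  → 11
PUSH -30 → 11 -30
SWAP     → -30 11
SUB      → -41
POP      → (empty)
PUSH 1   → 1
PUSH 71  → 1 71
OVER     → 1 71 1
DUP      → 1 71 1 1
DUP      → 1 71 1 1 1
POP      → 1 71 1 1
SUB      → 1 71 0
SUB      → 1 71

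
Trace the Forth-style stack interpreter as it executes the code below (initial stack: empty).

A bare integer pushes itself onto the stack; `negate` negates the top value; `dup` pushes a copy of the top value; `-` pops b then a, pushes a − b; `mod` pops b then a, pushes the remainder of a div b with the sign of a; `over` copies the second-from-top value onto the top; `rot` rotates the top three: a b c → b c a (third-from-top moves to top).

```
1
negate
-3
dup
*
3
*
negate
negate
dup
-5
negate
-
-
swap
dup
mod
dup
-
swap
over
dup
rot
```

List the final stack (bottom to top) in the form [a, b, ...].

1      -> 1
negate -> -1
-3     -> -1 -3
dup    -> -1 -3 -3
*      -> -1 9
3      -> -1 9 3
*      -> -1 27
negate -> -1 -27
negate -> -1 27
dup    -> -1 27 27
-5     -> -1 27 27 -5
negate -> -1 27 27 5
-      -> -1 27 22
-      -> -1 5
swap   -> 5 -1
dup    -> 5 -1 -1
mod    -> 5 0
dup    -> 5 0 0
-      -> 5 0
swap   -> 0 5
over   -> 0 5 0
dup    -> 0 5 0 0
rot    -> 0 0 0 5

[0, 0, 0, 5]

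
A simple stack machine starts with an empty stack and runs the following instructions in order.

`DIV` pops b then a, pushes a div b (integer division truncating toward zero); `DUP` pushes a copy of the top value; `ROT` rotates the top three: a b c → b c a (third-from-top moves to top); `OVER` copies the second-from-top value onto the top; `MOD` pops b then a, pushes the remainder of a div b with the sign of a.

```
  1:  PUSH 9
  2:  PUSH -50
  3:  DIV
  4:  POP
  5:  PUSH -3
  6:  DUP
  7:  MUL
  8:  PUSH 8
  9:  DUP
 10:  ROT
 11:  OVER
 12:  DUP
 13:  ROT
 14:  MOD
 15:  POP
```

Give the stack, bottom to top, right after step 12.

PUSH 9   : [9]
PUSH -50 : [9, -50]
DIV      : [0]
POP      : []
PUSH -3  : [-3]
DUP      : [-3, -3]
MUL      : [9]
PUSH 8   : [9, 8]
DUP      : [9, 8, 8]
ROT      : [8, 8, 9]
OVER     : [8, 8, 9, 8]
DUP      : [8, 8, 9, 8, 8]

[8, 8, 9, 8, 8]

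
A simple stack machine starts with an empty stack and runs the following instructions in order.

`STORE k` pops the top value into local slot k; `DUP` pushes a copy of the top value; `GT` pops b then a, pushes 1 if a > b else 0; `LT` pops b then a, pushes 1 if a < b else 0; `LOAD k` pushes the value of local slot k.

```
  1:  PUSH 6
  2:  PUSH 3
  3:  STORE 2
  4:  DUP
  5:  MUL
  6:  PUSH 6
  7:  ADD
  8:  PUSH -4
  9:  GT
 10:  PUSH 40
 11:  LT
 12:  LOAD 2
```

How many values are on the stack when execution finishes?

PUSH 6  : [6]
PUSH 3  : [6, 3]
STORE 2 : [6]
DUP     : [6, 6]
MUL     : [36]
PUSH 6  : [36, 6]
ADD     : [42]
PUSH -4 : [42, -4]
GT      : [1]
PUSH 40 : [1, 40]
LT      : [1]
LOAD 2  : [1, 3]

2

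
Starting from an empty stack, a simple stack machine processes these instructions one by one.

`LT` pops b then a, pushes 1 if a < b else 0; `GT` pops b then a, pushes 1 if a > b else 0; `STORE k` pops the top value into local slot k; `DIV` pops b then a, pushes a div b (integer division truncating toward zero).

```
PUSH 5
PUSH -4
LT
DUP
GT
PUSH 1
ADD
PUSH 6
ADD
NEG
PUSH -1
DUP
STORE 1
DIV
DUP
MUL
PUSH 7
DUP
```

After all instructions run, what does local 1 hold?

PUSH 5  → 5
PUSH -4 → 5 -4
LT      → 0
DUP     → 0 0
GT      → 0
PUSH 1  → 0 1
ADD     → 1
PUSH 6  → 1 6
ADD     → 7
NEG     → -7
PUSH -1 → -7 -1
DUP     → -7 -1 -1
STORE 1 → -7 -1
DIV     → 7
DUP     → 7 7
MUL     → 49
PUSH 7  → 49 7
DUP     → 49 7 7

-1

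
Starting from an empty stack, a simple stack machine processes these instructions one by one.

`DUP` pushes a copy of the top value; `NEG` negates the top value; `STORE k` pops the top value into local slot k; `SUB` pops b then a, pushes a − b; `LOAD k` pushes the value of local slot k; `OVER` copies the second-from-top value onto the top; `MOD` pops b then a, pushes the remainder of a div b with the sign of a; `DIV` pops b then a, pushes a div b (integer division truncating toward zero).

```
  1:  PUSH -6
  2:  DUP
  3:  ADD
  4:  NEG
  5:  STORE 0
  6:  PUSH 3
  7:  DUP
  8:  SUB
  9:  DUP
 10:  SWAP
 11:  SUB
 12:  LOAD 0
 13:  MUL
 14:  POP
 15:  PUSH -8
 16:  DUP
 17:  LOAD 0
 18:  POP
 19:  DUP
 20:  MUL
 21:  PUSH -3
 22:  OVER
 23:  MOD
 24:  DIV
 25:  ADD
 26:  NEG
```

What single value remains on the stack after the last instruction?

29

PUSH -6 → -6
DUP     → -6 -6
ADD     → -12
NEG     → 12
STORE 0 → (empty)
PUSH 3  → 3
DUP     → 3 3
SUB     → 0
DUP     → 0 0
SWAP    → 0 0
SUB     → 0
LOAD 0  → 0 12
MUL     → 0
POP     → (empty)
PUSH -8 → -8
DUP     → -8 -8
LOAD 0  → -8 -8 12
POP     → -8 -8
DUP     → -8 -8 -8
MUL     → -8 64
PUSH -3 → -8 64 -3
OVER    → -8 64 -3 64
MOD     → -8 64 -3
DIV     → -8 -21
ADD     → -29
NEG     → 29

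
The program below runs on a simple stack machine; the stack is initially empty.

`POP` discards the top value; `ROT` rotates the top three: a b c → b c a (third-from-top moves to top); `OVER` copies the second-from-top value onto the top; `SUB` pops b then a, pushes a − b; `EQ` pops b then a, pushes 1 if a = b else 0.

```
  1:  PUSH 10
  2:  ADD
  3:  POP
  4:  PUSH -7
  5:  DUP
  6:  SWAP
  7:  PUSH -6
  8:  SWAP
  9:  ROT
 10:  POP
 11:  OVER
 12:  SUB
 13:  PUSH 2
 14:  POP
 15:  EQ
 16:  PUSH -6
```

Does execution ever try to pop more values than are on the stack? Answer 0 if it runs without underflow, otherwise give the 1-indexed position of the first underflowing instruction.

2

PUSH 10  10
ADD  — needs 2 operands, stack has 1 → underflow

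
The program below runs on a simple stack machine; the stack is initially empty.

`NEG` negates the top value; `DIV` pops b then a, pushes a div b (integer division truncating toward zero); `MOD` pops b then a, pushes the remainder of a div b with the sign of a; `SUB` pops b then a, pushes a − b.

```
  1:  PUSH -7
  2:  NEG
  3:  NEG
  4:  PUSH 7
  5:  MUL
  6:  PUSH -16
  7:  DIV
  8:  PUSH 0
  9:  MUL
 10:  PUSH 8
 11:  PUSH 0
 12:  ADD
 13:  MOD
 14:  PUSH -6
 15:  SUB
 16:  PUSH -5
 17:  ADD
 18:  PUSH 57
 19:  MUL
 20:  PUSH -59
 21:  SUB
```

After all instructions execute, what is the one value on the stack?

116

PUSH -7  : -7
NEG      : 7
NEG      : -7
PUSH 7   : -7 7
MUL      : -49
PUSH -16 : -49 -16
DIV      : 3
PUSH 0   : 3 0
MUL      : 0
PUSH 8   : 0 8
PUSH 0   : 0 8 0
ADD      : 0 8
MOD      : 0
PUSH -6  : 0 -6
SUB      : 6
PUSH -5  : 6 -5
ADD      : 1
PUSH 57  : 1 57
MUL      : 57
PUSH -59 : 57 -59
SUB      : 116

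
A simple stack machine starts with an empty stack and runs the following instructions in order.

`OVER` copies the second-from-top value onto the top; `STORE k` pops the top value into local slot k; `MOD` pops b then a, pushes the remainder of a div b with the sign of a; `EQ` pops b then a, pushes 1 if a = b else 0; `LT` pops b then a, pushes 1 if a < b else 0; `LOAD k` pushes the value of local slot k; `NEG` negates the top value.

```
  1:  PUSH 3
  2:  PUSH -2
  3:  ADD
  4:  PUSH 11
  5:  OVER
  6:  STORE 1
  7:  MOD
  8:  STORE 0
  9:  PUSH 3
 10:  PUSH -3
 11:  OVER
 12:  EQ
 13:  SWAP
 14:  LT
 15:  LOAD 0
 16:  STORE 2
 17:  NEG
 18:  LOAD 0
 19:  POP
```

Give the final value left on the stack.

-1

PUSH 3  → 3
PUSH -2 → 3 -2
ADD     → 1
PUSH 11 → 1 11
OVER    → 1 11 1
STORE 1 → 1 11
MOD     → 1
STORE 0 → (empty)
PUSH 3  → 3
PUSH -3 → 3 -3
OVER    → 3 -3 3
EQ      → 3 0
SWAP    → 0 3
LT      → 1
LOAD 0  → 1 1
STORE 2 → 1
NEG     → -1
LOAD 0  → -1 1
POP     → -1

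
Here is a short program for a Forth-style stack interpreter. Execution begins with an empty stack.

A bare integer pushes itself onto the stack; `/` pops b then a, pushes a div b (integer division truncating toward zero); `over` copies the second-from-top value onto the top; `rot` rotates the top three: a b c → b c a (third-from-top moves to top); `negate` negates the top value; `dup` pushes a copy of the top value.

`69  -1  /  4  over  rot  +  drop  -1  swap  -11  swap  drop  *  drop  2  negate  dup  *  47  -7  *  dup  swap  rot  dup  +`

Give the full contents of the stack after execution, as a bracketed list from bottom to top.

69     -> [69]
-1     -> [69, -1]
/      -> [-69]
4      -> [-69, 4]
over   -> [-69, 4, -69]
rot    -> [4, -69, -69]
+      -> [4, -138]
drop   -> [4]
-1     -> [4, -1]
swap   -> [-1, 4]
-11    -> [-1, 4, -11]
swap   -> [-1, -11, 4]
drop   -> [-1, -11]
*      -> [11]
drop   -> []
2      -> [2]
negate -> [-2]
dup    -> [-2, -2]
*      -> [4]
47     -> [4, 47]
-7     -> [4, 47, -7]
*      -> [4, -329]
dup    -> [4, -329, -329]
swap   -> [4, -329, -329]
rot    -> [-329, -329, 4]
dup    -> [-329, -329, 4, 4]
+      -> [-329, -329, 8]

[-329, -329, 8]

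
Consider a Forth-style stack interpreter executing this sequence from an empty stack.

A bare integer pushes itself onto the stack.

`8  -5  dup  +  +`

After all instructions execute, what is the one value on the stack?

8   → [8]
-5  → [8, -5]
dup → [8, -5, -5]
+   → [8, -10]
+   → [-2]

-2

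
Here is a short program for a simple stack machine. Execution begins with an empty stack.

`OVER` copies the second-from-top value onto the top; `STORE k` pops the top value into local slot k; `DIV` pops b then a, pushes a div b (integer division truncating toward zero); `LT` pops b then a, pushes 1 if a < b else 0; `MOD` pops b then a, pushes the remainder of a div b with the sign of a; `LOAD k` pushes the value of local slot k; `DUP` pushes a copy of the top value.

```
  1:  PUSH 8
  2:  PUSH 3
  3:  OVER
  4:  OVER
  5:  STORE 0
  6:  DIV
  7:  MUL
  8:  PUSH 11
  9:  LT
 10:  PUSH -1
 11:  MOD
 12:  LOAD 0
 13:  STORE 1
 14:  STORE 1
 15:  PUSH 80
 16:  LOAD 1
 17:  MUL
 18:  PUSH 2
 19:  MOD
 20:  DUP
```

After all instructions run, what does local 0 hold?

PUSH 8  -> 8
PUSH 3  -> 8 3
OVER    -> 8 3 8
OVER    -> 8 3 8 3
STORE 0 -> 8 3 8
DIV     -> 8 0
MUL     -> 0
PUSH 11 -> 0 11
LT      -> 1
PUSH -1 -> 1 -1
MOD     -> 0
LOAD 0  -> 0 3
STORE 1 -> 0
STORE 1 -> (empty)
PUSH 80 -> 80
LOAD 1  -> 80 0
MUL     -> 0
PUSH 2  -> 0 2
MOD     -> 0
DUP     -> 0 0

3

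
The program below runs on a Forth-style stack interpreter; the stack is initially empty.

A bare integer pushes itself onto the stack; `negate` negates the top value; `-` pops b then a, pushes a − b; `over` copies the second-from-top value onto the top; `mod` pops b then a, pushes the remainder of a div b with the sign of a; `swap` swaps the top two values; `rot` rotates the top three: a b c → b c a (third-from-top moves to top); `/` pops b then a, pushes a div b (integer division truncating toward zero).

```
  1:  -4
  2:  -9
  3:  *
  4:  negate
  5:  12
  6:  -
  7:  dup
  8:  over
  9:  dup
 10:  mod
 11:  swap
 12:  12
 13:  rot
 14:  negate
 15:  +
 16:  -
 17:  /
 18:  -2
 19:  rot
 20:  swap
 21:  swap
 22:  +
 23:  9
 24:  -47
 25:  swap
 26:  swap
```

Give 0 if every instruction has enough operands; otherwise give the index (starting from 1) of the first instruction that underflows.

19

-4      -4
-9      -4 -9
*       36
negate  -36
12      -36 12
-       -48
dup     -48 -48
over    -48 -48 -48
dup     -48 -48 -48 -48
mod     -48 -48 0
swap    -48 0 -48
12      -48 0 -48 12
rot     -48 -48 12 0
negate  -48 -48 12 0
+       -48 -48 12
-       -48 -60
/       0
-2      0 -2
rot  — needs 3 operands, stack has 2 → underflow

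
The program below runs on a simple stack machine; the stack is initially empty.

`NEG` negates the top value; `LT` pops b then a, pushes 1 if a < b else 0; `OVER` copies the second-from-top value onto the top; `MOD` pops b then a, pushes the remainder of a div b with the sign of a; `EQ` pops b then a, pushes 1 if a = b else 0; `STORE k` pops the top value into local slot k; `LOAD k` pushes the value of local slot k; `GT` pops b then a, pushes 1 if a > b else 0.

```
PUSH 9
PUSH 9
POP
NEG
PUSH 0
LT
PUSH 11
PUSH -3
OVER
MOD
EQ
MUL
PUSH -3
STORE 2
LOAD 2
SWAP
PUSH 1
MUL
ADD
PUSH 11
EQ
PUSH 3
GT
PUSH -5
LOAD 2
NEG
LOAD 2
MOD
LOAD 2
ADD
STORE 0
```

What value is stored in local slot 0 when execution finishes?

-3

PUSH 9  : 9
PUSH 9  : 9 9
POP     : 9
NEG     : -9
PUSH 0  : -9 0
LT      : 1
PUSH 11 : 1 11
PUSH -3 : 1 11 -3
OVER    : 1 11 -3 11
MOD     : 1 11 -3
EQ      : 1 0
MUL     : 0
PUSH -3 : 0 -3
STORE 2 : 0
LOAD 2  : 0 -3
SWAP    : -3 0
PUSH 1  : -3 0 1
MUL     : -3 0
ADD     : -3
PUSH 11 : -3 11
EQ      : 0
PUSH 3  : 0 3
GT      : 0
PUSH -5 : 0 -5
LOAD 2  : 0 -5 -3
NEG     : 0 -5 3
LOAD 2  : 0 -5 3 -3
MOD     : 0 -5 0
LOAD 2  : 0 -5 0 -3
ADD     : 0 -5 -3
STORE 0 : 0 -5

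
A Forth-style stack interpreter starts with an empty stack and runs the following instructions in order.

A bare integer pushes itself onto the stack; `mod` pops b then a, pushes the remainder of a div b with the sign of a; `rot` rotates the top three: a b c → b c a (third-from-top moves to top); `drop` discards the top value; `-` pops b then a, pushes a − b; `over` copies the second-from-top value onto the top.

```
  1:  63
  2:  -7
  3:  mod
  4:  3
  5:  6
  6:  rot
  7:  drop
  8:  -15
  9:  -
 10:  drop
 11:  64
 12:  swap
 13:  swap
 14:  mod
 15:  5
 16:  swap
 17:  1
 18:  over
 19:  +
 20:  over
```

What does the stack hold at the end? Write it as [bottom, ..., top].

63   → [63]
-7   → [63, -7]
mod  → [0]
3    → [0, 3]
6    → [0, 3, 6]
rot  → [3, 6, 0]
drop → [3, 6]
-15  → [3, 6, -15]
-    → [3, 21]
drop → [3]
64   → [3, 64]
swap → [64, 3]
swap → [3, 64]
mod  → [3]
5    → [3, 5]
swap → [5, 3]
1    → [5, 3, 1]
over → [5, 3, 1, 3]
+    → [5, 3, 4]
over → [5, 3, 4, 3]

[5, 3, 4, 3]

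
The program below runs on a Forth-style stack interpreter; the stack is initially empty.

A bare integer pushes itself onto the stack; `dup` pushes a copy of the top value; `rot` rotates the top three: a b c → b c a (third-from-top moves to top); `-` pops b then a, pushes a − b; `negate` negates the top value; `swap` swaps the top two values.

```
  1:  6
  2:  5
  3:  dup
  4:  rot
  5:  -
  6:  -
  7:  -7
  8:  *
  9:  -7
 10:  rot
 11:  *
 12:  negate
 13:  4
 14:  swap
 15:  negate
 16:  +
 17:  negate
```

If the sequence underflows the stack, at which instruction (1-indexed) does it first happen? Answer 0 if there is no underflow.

10

6   -> [6]
5   -> [6, 5]
dup -> [6, 5, 5]
rot -> [5, 5, 6]
-   -> [5, -1]
-   -> [6]
-7  -> [6, -7]
*   -> [-42]
-7  -> [-42, -7]
rot  — needs 3 operands, stack has 2 → underflow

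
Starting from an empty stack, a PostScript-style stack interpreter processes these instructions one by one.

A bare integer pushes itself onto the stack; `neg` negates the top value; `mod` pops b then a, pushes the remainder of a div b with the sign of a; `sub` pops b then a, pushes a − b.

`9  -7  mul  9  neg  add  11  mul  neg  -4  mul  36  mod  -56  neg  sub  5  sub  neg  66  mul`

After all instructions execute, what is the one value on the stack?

4026

9   → [9]
-7  → [9, -7]
mul → [-63]
9   → [-63, 9]
neg → [-63, -9]
add → [-72]
11  → [-72, 11]
mul → [-792]
neg → [792]
-4  → [792, -4]
mul → [-3168]
36  → [-3168, 36]
mod → [0]
-56 → [0, -56]
neg → [0, 56]
sub → [-56]
5   → [-56, 5]
sub → [-61]
neg → [61]
66  → [61, 66]
mul → [4026]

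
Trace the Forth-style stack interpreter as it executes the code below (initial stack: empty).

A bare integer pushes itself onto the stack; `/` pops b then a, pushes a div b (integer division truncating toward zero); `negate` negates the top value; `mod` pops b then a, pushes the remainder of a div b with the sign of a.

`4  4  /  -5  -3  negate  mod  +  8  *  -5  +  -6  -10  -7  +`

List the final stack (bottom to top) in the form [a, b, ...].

[-13, -6, -17]

4      : [4]
4      : [4, 4]
/      : [1]
-5     : [1, -5]
-3     : [1, -5, -3]
negate : [1, -5, 3]
mod    : [1, -2]
+      : [-1]
8      : [-1, 8]
*      : [-8]
-5     : [-8, -5]
+      : [-13]
-6     : [-13, -6]
-10    : [-13, -6, -10]
-7     : [-13, -6, -10, -7]
+      : [-13, -6, -17]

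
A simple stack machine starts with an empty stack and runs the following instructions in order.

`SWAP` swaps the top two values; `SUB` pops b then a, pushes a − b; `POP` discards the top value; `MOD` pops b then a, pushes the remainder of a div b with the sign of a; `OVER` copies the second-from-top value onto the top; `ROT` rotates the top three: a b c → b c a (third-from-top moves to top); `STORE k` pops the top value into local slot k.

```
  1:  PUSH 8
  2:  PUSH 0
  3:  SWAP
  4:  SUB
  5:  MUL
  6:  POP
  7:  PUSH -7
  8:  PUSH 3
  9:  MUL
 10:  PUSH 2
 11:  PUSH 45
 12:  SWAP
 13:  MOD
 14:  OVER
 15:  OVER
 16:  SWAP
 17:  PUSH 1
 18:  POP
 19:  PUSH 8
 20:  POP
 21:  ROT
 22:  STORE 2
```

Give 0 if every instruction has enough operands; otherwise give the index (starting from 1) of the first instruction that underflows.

PUSH 8 → [8]
PUSH 0 → [8, 0]
SWAP   → [0, 8]
SUB    → [-8]
MUL  — needs 2 operands, stack has 1 → underflow

5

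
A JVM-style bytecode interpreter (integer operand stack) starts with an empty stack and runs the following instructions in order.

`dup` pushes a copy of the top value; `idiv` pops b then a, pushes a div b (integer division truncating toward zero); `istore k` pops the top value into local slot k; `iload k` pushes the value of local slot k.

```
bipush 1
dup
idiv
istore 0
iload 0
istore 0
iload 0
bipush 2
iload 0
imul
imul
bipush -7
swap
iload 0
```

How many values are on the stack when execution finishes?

3

bipush 1  : [1]
dup       : [1, 1]
idiv      : [1]
istore 0  : []
iload 0   : [1]
istore 0  : []
iload 0   : [1]
bipush 2  : [1, 2]
iload 0   : [1, 2, 1]
imul      : [1, 2]
imul      : [2]
bipush -7 : [2, -7]
swap      : [-7, 2]
iload 0   : [-7, 2, 1]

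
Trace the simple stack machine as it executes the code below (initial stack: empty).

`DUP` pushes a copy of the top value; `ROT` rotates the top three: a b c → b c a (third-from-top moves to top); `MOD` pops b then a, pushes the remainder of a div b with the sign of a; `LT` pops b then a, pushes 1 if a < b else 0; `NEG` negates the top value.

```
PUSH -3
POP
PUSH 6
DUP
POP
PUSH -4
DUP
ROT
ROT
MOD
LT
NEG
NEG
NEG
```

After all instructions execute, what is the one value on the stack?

PUSH -3 -> -3
POP     -> (empty)
PUSH 6  -> 6
DUP     -> 6 6
POP     -> 6
PUSH -4 -> 6 -4
DUP     -> 6 -4 -4
ROT     -> -4 -4 6
ROT     -> -4 6 -4
MOD     -> -4 2
LT      -> 1
NEG     -> -1
NEG     -> 1
NEG     -> -1

-1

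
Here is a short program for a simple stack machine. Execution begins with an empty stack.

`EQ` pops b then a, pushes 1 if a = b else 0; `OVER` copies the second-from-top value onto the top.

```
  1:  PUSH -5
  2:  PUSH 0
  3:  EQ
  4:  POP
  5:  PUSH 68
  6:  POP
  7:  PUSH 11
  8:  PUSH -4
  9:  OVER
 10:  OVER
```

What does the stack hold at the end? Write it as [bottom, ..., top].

PUSH -5 → -5
PUSH 0  → -5 0
EQ      → 0
POP     → (empty)
PUSH 68 → 68
POP     → (empty)
PUSH 11 → 11
PUSH -4 → 11 -4
OVER    → 11 -4 11
OVER    → 11 -4 11 -4

[11, -4, 11, -4]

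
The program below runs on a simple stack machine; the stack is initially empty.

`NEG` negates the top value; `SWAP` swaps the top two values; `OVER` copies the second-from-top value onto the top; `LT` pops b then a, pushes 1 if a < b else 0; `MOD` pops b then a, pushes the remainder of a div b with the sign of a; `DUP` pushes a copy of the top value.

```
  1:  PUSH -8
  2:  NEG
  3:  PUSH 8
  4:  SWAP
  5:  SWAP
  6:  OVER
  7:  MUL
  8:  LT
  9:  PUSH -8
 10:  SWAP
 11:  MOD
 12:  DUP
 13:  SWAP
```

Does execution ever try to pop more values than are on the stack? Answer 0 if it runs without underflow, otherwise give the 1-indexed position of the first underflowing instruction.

PUSH -8  -8
NEG      8
PUSH 8   8 8
SWAP     8 8
SWAP     8 8
OVER     8 8 8
MUL      8 64
LT       1
PUSH -8  1 -8
SWAP     -8 1
MOD      0
DUP      0 0
SWAP     0 0

0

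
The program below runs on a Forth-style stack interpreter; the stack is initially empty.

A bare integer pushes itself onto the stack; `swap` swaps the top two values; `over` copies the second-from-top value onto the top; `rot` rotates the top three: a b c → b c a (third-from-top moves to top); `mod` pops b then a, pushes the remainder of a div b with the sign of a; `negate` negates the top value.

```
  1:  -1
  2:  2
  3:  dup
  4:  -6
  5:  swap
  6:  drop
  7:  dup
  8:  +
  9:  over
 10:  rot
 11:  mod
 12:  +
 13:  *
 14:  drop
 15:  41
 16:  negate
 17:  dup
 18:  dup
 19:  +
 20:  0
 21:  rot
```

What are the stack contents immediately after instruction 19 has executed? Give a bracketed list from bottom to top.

[-41, -82]

-1     : [-1]
2      : [-1, 2]
dup    : [-1, 2, 2]
-6     : [-1, 2, 2, -6]
swap   : [-1, 2, -6, 2]
drop   : [-1, 2, -6]
dup    : [-1, 2, -6, -6]
+      : [-1, 2, -12]
over   : [-1, 2, -12, 2]
rot    : [-1, -12, 2, 2]
mod    : [-1, -12, 0]
+      : [-1, -12]
*      : [12]
drop   : []
41     : [41]
negate : [-41]
dup    : [-41, -41]
dup    : [-41, -41, -41]
+      : [-41, -82]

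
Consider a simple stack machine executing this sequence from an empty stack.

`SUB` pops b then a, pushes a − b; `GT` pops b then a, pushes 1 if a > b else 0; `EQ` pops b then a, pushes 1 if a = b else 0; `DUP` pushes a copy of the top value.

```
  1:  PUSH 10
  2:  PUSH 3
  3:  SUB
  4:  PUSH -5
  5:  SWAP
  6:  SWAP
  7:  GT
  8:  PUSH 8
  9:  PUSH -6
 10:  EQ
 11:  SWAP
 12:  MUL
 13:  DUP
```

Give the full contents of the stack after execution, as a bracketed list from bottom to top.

PUSH 10 -> [10]
PUSH 3  -> [10, 3]
SUB     -> [7]
PUSH -5 -> [7, -5]
SWAP    -> [-5, 7]
SWAP    -> [7, -5]
GT      -> [1]
PUSH 8  -> [1, 8]
PUSH -6 -> [1, 8, -6]
EQ      -> [1, 0]
SWAP    -> [0, 1]
MUL     -> [0]
DUP     -> [0, 0]

[0, 0]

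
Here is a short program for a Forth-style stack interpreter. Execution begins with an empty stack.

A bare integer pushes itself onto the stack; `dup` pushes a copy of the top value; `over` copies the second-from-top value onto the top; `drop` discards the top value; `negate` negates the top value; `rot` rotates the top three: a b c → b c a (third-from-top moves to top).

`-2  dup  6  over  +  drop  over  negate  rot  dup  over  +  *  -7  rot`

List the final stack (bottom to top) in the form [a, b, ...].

[-2, 8, -7, 2]

-2     : [-2]
dup    : [-2, -2]
6      : [-2, -2, 6]
over   : [-2, -2, 6, -2]
+      : [-2, -2, 4]
drop   : [-2, -2]
over   : [-2, -2, -2]
negate : [-2, -2, 2]
rot    : [-2, 2, -2]
dup    : [-2, 2, -2, -2]
over   : [-2, 2, -2, -2, -2]
+      : [-2, 2, -2, -4]
*      : [-2, 2, 8]
-7     : [-2, 2, 8, -7]
rot    : [-2, 8, -7, 2]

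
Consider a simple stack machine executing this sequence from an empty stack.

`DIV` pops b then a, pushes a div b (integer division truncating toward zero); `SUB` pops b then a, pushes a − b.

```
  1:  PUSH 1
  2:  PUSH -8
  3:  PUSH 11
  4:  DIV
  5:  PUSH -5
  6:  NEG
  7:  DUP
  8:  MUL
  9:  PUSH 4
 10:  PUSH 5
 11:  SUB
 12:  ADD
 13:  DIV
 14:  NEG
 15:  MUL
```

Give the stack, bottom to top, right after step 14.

PUSH 1   [1]
PUSH -8  [1, -8]
PUSH 11  [1, -8, 11]
DIV      [1, 0]
PUSH -5  [1, 0, -5]
NEG      [1, 0, 5]
DUP      [1, 0, 5, 5]
MUL      [1, 0, 25]
PUSH 4   [1, 0, 25, 4]
PUSH 5   [1, 0, 25, 4, 5]
SUB      [1, 0, 25, -1]
ADD      [1, 0, 24]
DIV      [1, 0]
NEG      [1, 0]

[1, 0]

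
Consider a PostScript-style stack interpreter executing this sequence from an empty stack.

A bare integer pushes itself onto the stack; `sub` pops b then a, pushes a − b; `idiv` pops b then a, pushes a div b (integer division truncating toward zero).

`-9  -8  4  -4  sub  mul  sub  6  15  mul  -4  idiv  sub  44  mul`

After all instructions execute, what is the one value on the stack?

3388

-9   → [-9]
-8   → [-9, -8]
4    → [-9, -8, 4]
-4   → [-9, -8, 4, -4]
sub  → [-9, -8, 8]
mul  → [-9, -64]
sub  → [55]
6    → [55, 6]
15   → [55, 6, 15]
mul  → [55, 90]
-4   → [55, 90, -4]
idiv → [55, -22]
sub  → [77]
44   → [77, 44]
mul  → [3388]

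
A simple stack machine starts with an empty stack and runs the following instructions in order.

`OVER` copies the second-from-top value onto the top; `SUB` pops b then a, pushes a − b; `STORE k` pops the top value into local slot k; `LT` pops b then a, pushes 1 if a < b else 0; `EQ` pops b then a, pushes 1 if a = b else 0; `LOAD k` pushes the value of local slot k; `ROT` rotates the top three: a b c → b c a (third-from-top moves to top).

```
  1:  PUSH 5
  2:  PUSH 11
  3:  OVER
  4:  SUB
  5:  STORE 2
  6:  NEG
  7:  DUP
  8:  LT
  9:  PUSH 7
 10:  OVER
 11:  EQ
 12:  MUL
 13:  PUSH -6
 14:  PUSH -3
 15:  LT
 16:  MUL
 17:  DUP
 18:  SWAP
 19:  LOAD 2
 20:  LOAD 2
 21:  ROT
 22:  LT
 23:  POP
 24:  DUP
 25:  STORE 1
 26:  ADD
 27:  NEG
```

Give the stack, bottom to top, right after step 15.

[0, 1]

PUSH 5   [5]
PUSH 11  [5, 11]
OVER     [5, 11, 5]
SUB      [5, 6]
STORE 2  [5]
NEG      [-5]
DUP      [-5, -5]
LT       [0]
PUSH 7   [0, 7]
OVER     [0, 7, 0]
EQ       [0, 0]
MUL      [0]
PUSH -6  [0, -6]
PUSH -3  [0, -6, -3]
LT       [0, 1]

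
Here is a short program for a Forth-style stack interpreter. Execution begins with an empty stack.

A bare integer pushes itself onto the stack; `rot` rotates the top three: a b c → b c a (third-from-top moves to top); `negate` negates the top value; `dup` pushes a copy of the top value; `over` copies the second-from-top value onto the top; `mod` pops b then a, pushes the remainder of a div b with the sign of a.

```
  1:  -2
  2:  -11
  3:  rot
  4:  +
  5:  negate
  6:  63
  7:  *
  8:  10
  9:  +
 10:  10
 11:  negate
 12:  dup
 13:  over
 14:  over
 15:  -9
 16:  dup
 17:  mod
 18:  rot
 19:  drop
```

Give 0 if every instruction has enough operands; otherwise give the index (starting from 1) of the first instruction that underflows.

-2   [-2]
-11  [-2, -11]
rot  — needs 3 operands, stack has 2 → underflow

3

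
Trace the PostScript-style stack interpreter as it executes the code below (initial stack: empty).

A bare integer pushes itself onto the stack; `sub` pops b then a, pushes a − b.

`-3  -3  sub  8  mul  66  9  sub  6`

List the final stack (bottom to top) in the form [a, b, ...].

-3  → -3
-3  → -3 -3
sub → 0
8   → 0 8
mul → 0
66  → 0 66
9   → 0 66 9
sub → 0 57
6   → 0 57 6

[0, 57, 6]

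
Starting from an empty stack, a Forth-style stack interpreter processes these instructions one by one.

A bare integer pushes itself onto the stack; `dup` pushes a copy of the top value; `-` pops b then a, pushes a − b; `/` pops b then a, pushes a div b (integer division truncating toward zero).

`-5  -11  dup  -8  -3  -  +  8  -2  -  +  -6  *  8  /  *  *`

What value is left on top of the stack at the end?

-5   -5
-11  -5 -11
dup  -5 -11 -11
-8   -5 -11 -11 -8
-3   -5 -11 -11 -8 -3
-    -5 -11 -11 -5
+    -5 -11 -16
8    -5 -11 -16 8
-2   -5 -11 -16 8 -2
-    -5 -11 -16 10
+    -5 -11 -6
-6   -5 -11 -6 -6
*    -5 -11 36
8    -5 -11 36 8
/    -5 -11 4
*    -5 -44
*    220

220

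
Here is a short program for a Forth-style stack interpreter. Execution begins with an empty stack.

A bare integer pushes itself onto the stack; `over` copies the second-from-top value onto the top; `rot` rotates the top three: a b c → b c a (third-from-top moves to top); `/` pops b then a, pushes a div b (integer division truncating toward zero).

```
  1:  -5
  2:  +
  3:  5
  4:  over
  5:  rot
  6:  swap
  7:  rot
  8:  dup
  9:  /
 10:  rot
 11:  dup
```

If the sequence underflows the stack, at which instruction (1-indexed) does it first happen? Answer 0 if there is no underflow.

2

-5 → -5
+  — needs 2 operands, stack has 1 → underflow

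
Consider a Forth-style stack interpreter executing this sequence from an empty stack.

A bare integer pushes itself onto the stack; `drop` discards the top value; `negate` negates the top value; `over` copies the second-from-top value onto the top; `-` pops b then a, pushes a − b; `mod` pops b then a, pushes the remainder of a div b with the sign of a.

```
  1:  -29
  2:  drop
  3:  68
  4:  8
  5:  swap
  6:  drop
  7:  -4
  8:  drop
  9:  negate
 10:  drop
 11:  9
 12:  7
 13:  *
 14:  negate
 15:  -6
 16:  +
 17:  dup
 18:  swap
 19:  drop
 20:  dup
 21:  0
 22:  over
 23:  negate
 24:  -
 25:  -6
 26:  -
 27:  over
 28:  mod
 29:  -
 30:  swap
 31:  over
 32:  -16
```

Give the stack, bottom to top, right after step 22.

-29     [-29]
drop    []
68      [68]
8       [68, 8]
swap    [8, 68]
drop    [8]
-4      [8, -4]
drop    [8]
negate  [-8]
drop    []
9       [9]
7       [9, 7]
*       [63]
negate  [-63]
-6      [-63, -6]
+       [-69]
dup     [-69, -69]
swap    [-69, -69]
drop    [-69]
dup     [-69, -69]
0       [-69, -69, 0]
over    [-69, -69, 0, -69]

[-69, -69, 0, -69]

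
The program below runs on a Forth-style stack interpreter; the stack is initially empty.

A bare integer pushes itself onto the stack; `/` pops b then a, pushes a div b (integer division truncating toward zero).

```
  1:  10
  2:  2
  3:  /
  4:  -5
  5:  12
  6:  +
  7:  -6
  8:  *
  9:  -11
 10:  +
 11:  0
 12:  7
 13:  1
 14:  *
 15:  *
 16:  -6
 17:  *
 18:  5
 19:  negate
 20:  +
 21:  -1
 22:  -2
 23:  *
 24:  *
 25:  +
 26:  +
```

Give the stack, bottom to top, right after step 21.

10     -> 10
2      -> 10 2
/      -> 5
-5     -> 5 -5
12     -> 5 -5 12
+      -> 5 7
-6     -> 5 7 -6
*      -> 5 -42
-11    -> 5 -42 -11
+      -> 5 -53
0      -> 5 -53 0
7      -> 5 -53 0 7
1      -> 5 -53 0 7 1
*      -> 5 -53 0 7
*      -> 5 -53 0
-6     -> 5 -53 0 -6
*      -> 5 -53 0
5      -> 5 -53 0 5
negate -> 5 -53 0 -5
+      -> 5 -53 -5
-1     -> 5 -53 -5 -1

[5, -53, -5, -1]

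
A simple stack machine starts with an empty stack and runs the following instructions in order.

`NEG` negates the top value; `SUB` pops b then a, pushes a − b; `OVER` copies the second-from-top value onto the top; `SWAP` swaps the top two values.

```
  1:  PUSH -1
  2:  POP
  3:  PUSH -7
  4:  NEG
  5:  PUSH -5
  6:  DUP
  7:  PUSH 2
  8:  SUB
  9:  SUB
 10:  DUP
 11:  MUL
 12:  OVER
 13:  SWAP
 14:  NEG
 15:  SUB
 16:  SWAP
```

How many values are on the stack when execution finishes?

2

PUSH -1 -> -1
POP     -> (empty)
PUSH -7 -> -7
NEG     -> 7
PUSH -5 -> 7 -5
DUP     -> 7 -5 -5
PUSH 2  -> 7 -5 -5 2
SUB     -> 7 -5 -7
SUB     -> 7 2
DUP     -> 7 2 2
MUL     -> 7 4
OVER    -> 7 4 7
SWAP    -> 7 7 4
NEG     -> 7 7 -4
SUB     -> 7 11
SWAP    -> 11 7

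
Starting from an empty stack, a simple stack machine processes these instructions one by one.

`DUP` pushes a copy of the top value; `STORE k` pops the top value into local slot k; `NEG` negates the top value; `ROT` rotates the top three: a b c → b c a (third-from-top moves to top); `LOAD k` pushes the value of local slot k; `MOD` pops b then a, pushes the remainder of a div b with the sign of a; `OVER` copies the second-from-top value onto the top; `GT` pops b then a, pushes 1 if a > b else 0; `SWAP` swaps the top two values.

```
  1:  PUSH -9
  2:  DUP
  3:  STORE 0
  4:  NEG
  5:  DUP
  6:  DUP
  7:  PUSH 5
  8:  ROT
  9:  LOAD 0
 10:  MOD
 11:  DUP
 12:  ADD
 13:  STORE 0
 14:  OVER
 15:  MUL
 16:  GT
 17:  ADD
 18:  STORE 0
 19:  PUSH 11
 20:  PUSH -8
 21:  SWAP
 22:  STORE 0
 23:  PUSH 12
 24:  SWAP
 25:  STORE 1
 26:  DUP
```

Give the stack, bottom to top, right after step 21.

PUSH -9 → -9
DUP     → -9 -9
STORE 0 → -9
NEG     → 9
DUP     → 9 9
DUP     → 9 9 9
PUSH 5  → 9 9 9 5
ROT     → 9 9 5 9
LOAD 0  → 9 9 5 9 -9
MOD     → 9 9 5 0
DUP     → 9 9 5 0 0
ADD     → 9 9 5 0
STORE 0 → 9 9 5
OVER    → 9 9 5 9
MUL     → 9 9 45
GT      → 9 0
ADD     → 9
STORE 0 → (empty)
PUSH 11 → 11
PUSH -8 → 11 -8
SWAP    → -8 11

[-8, 11]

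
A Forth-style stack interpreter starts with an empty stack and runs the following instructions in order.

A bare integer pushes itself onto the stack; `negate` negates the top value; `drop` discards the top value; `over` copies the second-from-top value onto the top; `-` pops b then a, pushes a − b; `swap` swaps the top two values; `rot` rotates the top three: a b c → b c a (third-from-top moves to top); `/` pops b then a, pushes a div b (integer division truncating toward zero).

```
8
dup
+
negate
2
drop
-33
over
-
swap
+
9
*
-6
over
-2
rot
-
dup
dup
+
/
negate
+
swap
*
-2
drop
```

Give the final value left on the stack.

88209

8      : 8
dup    : 8 8
+      : 16
negate : -16
2      : -16 2
drop   : -16
-33    : -16 -33
over   : -16 -33 -16
-      : -16 -17
swap   : -17 -16
+      : -33
9      : -33 9
*      : -297
-6     : -297 -6
over   : -297 -6 -297
-2     : -297 -6 -297 -2
rot    : -297 -297 -2 -6
-      : -297 -297 4
dup    : -297 -297 4 4
dup    : -297 -297 4 4 4
+      : -297 -297 4 8
/      : -297 -297 0
negate : -297 -297 0
+      : -297 -297
swap   : -297 -297
*      : 88209
-2     : 88209 -2
drop   : 88209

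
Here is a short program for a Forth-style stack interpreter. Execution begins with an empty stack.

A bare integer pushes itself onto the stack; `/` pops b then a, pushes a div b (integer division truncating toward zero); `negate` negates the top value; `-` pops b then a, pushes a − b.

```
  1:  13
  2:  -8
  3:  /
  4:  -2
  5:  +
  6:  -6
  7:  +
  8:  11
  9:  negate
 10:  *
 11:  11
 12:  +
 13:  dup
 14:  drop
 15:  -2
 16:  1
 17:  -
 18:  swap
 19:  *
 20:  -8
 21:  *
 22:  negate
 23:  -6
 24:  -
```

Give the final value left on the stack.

13     : [13]
-8     : [13, -8]
/      : [-1]
-2     : [-1, -2]
+      : [-3]
-6     : [-3, -6]
+      : [-9]
11     : [-9, 11]
negate : [-9, -11]
*      : [99]
11     : [99, 11]
+      : [110]
dup    : [110, 110]
drop   : [110]
-2     : [110, -2]
1      : [110, -2, 1]
-      : [110, -3]
swap   : [-3, 110]
*      : [-330]
-8     : [-330, -8]
*      : [2640]
negate : [-2640]
-6     : [-2640, -6]
-      : [-2634]

-2634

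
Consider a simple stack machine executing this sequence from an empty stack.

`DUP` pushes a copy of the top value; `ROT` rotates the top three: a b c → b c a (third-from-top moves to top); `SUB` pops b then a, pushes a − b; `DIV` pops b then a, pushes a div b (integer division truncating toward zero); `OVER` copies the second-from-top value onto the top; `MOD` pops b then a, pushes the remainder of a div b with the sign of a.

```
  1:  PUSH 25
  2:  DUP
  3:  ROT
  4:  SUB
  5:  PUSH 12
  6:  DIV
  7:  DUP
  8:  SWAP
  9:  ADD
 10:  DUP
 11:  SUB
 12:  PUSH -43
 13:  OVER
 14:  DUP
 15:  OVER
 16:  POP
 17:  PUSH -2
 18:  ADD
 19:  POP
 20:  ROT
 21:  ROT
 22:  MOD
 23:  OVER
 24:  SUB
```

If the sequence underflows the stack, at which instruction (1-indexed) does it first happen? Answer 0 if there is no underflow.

3

PUSH 25 → [25]
DUP     → [25, 25]
ROT  — needs 3 operands, stack has 2 → underflow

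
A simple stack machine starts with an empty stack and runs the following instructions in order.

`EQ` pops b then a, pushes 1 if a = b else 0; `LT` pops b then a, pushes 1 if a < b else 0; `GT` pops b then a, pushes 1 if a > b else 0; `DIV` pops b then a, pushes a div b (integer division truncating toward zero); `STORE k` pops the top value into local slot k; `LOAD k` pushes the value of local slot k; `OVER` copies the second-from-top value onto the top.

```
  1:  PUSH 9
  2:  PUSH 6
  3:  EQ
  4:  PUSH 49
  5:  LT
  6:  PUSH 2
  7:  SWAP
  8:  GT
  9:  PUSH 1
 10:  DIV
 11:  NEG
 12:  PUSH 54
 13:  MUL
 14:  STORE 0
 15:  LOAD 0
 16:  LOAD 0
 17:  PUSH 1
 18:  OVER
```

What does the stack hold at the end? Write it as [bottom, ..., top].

PUSH 9  -> 9
PUSH 6  -> 9 6
EQ      -> 0
PUSH 49 -> 0 49
LT      -> 1
PUSH 2  -> 1 2
SWAP    -> 2 1
GT      -> 1
PUSH 1  -> 1 1
DIV     -> 1
NEG     -> -1
PUSH 54 -> -1 54
MUL     -> -54
STORE 0 -> (empty)
LOAD 0  -> -54
LOAD 0  -> -54 -54
PUSH 1  -> -54 -54 1
OVER    -> -54 -54 1 -54

[-54, -54, 1, -54]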